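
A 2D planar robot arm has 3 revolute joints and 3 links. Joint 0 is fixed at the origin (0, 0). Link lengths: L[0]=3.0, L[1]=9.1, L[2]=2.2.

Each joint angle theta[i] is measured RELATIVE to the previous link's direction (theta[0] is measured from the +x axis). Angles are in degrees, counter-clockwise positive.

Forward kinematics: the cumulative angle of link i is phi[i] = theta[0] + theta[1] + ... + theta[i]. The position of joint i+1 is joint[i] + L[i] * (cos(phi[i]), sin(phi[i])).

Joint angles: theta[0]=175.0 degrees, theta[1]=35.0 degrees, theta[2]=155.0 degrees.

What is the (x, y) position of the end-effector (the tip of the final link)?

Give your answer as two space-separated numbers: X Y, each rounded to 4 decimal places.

Answer: -8.6778 -4.0968

Derivation:
joint[0] = (0.0000, 0.0000)  (base)
link 0: phi[0] = 175 = 175 deg
  cos(175 deg) = -0.9962, sin(175 deg) = 0.0872
  joint[1] = (0.0000, 0.0000) + 3 * (-0.9962, 0.0872) = (0.0000 + -2.9886, 0.0000 + 0.2615) = (-2.9886, 0.2615)
link 1: phi[1] = 175 + 35 = 210 deg
  cos(210 deg) = -0.8660, sin(210 deg) = -0.5000
  joint[2] = (-2.9886, 0.2615) + 9.1 * (-0.8660, -0.5000) = (-2.9886 + -7.8808, 0.2615 + -4.5500) = (-10.8694, -4.2885)
link 2: phi[2] = 175 + 35 + 155 = 365 deg
  cos(365 deg) = 0.9962, sin(365 deg) = 0.0872
  joint[3] = (-10.8694, -4.2885) + 2.2 * (0.9962, 0.0872) = (-10.8694 + 2.1916, -4.2885 + 0.1917) = (-8.6778, -4.0968)
End effector: (-8.6778, -4.0968)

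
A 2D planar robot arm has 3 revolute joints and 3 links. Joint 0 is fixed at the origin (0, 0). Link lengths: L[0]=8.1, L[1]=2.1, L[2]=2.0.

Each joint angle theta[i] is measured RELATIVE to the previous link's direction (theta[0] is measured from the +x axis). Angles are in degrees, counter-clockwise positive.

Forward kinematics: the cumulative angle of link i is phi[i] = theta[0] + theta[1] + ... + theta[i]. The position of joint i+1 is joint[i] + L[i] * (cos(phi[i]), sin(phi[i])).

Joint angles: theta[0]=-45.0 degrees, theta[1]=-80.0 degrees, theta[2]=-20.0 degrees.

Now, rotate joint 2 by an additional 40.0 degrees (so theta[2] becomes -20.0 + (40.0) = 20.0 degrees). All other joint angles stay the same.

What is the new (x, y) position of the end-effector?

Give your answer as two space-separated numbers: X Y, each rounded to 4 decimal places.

Answer: 4.0054 -9.3796

Derivation:
joint[0] = (0.0000, 0.0000)  (base)
link 0: phi[0] = -45 = -45 deg
  cos(-45 deg) = 0.7071, sin(-45 deg) = -0.7071
  joint[1] = (0.0000, 0.0000) + 8.1 * (0.7071, -0.7071) = (0.0000 + 5.7276, 0.0000 + -5.7276) = (5.7276, -5.7276)
link 1: phi[1] = -45 + -80 = -125 deg
  cos(-125 deg) = -0.5736, sin(-125 deg) = -0.8192
  joint[2] = (5.7276, -5.7276) + 2.1 * (-0.5736, -0.8192) = (5.7276 + -1.2045, -5.7276 + -1.7202) = (4.5231, -7.4478)
link 2: phi[2] = -45 + -80 + 20 = -105 deg
  cos(-105 deg) = -0.2588, sin(-105 deg) = -0.9659
  joint[3] = (4.5231, -7.4478) + 2 * (-0.2588, -0.9659) = (4.5231 + -0.5176, -7.4478 + -1.9319) = (4.0054, -9.3796)
End effector: (4.0054, -9.3796)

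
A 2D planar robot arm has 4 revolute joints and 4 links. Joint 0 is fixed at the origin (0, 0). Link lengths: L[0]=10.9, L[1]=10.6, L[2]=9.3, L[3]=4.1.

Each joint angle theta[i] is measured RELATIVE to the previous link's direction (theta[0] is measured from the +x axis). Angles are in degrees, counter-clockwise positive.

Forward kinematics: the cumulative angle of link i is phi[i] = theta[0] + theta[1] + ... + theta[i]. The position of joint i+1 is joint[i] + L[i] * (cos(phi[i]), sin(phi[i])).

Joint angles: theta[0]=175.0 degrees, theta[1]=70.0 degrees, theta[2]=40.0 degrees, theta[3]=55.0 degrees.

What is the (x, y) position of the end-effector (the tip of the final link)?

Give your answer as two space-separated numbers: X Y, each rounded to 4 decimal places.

Answer: -9.0785 -19.0423

Derivation:
joint[0] = (0.0000, 0.0000)  (base)
link 0: phi[0] = 175 = 175 deg
  cos(175 deg) = -0.9962, sin(175 deg) = 0.0872
  joint[1] = (0.0000, 0.0000) + 10.9 * (-0.9962, 0.0872) = (0.0000 + -10.8585, 0.0000 + 0.9500) = (-10.8585, 0.9500)
link 1: phi[1] = 175 + 70 = 245 deg
  cos(245 deg) = -0.4226, sin(245 deg) = -0.9063
  joint[2] = (-10.8585, 0.9500) + 10.6 * (-0.4226, -0.9063) = (-10.8585 + -4.4798, 0.9500 + -9.6069) = (-15.3383, -8.6569)
link 2: phi[2] = 175 + 70 + 40 = 285 deg
  cos(285 deg) = 0.2588, sin(285 deg) = -0.9659
  joint[3] = (-15.3383, -8.6569) + 9.3 * (0.2588, -0.9659) = (-15.3383 + 2.4070, -8.6569 + -8.9831) = (-12.9313, -17.6400)
link 3: phi[3] = 175 + 70 + 40 + 55 = 340 deg
  cos(340 deg) = 0.9397, sin(340 deg) = -0.3420
  joint[4] = (-12.9313, -17.6400) + 4.1 * (0.9397, -0.3420) = (-12.9313 + 3.8527, -17.6400 + -1.4023) = (-9.0785, -19.0423)
End effector: (-9.0785, -19.0423)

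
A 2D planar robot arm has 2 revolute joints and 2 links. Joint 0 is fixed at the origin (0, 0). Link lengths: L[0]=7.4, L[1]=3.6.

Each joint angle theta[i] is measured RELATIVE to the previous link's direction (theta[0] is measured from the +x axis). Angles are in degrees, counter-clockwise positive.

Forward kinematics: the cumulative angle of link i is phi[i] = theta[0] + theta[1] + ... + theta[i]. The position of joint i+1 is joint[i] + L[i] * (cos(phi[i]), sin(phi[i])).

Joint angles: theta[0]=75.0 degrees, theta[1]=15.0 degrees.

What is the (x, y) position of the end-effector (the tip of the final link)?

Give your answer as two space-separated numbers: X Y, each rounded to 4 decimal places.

joint[0] = (0.0000, 0.0000)  (base)
link 0: phi[0] = 75 = 75 deg
  cos(75 deg) = 0.2588, sin(75 deg) = 0.9659
  joint[1] = (0.0000, 0.0000) + 7.4 * (0.2588, 0.9659) = (0.0000 + 1.9153, 0.0000 + 7.1479) = (1.9153, 7.1479)
link 1: phi[1] = 75 + 15 = 90 deg
  cos(90 deg) = 0.0000, sin(90 deg) = 1.0000
  joint[2] = (1.9153, 7.1479) + 3.6 * (0.0000, 1.0000) = (1.9153 + 0.0000, 7.1479 + 3.6000) = (1.9153, 10.7479)
End effector: (1.9153, 10.7479)

Answer: 1.9153 10.7479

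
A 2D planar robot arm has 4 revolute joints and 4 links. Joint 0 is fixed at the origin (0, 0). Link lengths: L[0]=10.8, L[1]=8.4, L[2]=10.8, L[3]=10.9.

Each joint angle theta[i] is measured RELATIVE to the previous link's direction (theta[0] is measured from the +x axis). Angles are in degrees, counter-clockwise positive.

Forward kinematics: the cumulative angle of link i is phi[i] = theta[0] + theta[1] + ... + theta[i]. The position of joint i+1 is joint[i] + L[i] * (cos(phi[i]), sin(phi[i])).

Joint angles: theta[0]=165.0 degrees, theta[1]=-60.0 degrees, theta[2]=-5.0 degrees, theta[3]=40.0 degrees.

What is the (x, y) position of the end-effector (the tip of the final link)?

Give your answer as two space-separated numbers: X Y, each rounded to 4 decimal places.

Answer: -22.8314 28.5513

Derivation:
joint[0] = (0.0000, 0.0000)  (base)
link 0: phi[0] = 165 = 165 deg
  cos(165 deg) = -0.9659, sin(165 deg) = 0.2588
  joint[1] = (0.0000, 0.0000) + 10.8 * (-0.9659, 0.2588) = (0.0000 + -10.4320, 0.0000 + 2.7952) = (-10.4320, 2.7952)
link 1: phi[1] = 165 + -60 = 105 deg
  cos(105 deg) = -0.2588, sin(105 deg) = 0.9659
  joint[2] = (-10.4320, 2.7952) + 8.4 * (-0.2588, 0.9659) = (-10.4320 + -2.1741, 2.7952 + 8.1138) = (-12.6061, 10.9090)
link 2: phi[2] = 165 + -60 + -5 = 100 deg
  cos(100 deg) = -0.1736, sin(100 deg) = 0.9848
  joint[3] = (-12.6061, 10.9090) + 10.8 * (-0.1736, 0.9848) = (-12.6061 + -1.8754, 10.9090 + 10.6359) = (-14.4815, 21.5449)
link 3: phi[3] = 165 + -60 + -5 + 40 = 140 deg
  cos(140 deg) = -0.7660, sin(140 deg) = 0.6428
  joint[4] = (-14.4815, 21.5449) + 10.9 * (-0.7660, 0.6428) = (-14.4815 + -8.3499, 21.5449 + 7.0064) = (-22.8314, 28.5513)
End effector: (-22.8314, 28.5513)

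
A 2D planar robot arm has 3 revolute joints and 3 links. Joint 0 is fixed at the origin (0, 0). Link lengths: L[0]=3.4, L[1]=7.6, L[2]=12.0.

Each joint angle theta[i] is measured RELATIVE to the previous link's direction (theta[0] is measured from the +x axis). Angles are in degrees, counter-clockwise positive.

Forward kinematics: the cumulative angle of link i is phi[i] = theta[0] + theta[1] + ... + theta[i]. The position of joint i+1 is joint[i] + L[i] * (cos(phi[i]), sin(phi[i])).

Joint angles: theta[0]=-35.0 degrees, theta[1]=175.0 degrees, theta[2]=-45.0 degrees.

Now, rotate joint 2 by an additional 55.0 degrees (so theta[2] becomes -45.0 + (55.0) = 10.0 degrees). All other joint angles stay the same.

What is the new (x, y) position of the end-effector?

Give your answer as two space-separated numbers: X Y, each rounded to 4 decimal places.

Answer: -13.4291 8.9350

Derivation:
joint[0] = (0.0000, 0.0000)  (base)
link 0: phi[0] = -35 = -35 deg
  cos(-35 deg) = 0.8192, sin(-35 deg) = -0.5736
  joint[1] = (0.0000, 0.0000) + 3.4 * (0.8192, -0.5736) = (0.0000 + 2.7851, 0.0000 + -1.9502) = (2.7851, -1.9502)
link 1: phi[1] = -35 + 175 = 140 deg
  cos(140 deg) = -0.7660, sin(140 deg) = 0.6428
  joint[2] = (2.7851, -1.9502) + 7.6 * (-0.7660, 0.6428) = (2.7851 + -5.8219, -1.9502 + 4.8852) = (-3.0368, 2.9350)
link 2: phi[2] = -35 + 175 + 10 = 150 deg
  cos(150 deg) = -0.8660, sin(150 deg) = 0.5000
  joint[3] = (-3.0368, 2.9350) + 12 * (-0.8660, 0.5000) = (-3.0368 + -10.3923, 2.9350 + 6.0000) = (-13.4291, 8.9350)
End effector: (-13.4291, 8.9350)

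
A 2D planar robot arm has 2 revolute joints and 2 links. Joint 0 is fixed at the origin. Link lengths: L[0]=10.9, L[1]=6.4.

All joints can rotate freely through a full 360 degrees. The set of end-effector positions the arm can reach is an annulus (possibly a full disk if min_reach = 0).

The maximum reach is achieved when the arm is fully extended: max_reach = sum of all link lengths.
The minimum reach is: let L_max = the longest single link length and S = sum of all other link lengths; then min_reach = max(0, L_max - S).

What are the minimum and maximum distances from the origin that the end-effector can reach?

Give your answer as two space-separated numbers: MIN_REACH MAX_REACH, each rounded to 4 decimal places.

Answer: 4.5000 17.3000

Derivation:
Link lengths: [10.9, 6.4]
max_reach = 10.9 + 6.4 = 17.3
L_max = max([10.9, 6.4]) = 10.9
S (sum of others) = 17.3 - 10.9 = 6.4
min_reach = max(0, 10.9 - 6.4) = max(0, 4.5) = 4.5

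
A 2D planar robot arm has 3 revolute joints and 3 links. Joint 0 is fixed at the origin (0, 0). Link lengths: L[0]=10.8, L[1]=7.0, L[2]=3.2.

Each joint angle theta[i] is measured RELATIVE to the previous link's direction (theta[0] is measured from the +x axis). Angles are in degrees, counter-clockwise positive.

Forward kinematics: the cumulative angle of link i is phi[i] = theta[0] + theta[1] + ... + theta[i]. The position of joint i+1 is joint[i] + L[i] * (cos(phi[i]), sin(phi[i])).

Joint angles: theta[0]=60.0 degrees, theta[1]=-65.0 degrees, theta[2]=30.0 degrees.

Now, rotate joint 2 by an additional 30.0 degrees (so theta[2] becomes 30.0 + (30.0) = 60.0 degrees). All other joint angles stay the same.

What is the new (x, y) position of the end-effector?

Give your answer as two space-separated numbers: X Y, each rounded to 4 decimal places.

joint[0] = (0.0000, 0.0000)  (base)
link 0: phi[0] = 60 = 60 deg
  cos(60 deg) = 0.5000, sin(60 deg) = 0.8660
  joint[1] = (0.0000, 0.0000) + 10.8 * (0.5000, 0.8660) = (0.0000 + 5.4000, 0.0000 + 9.3531) = (5.4000, 9.3531)
link 1: phi[1] = 60 + -65 = -5 deg
  cos(-5 deg) = 0.9962, sin(-5 deg) = -0.0872
  joint[2] = (5.4000, 9.3531) + 7 * (0.9962, -0.0872) = (5.4000 + 6.9734, 9.3531 + -0.6101) = (12.3734, 8.7430)
link 2: phi[2] = 60 + -65 + 60 = 55 deg
  cos(55 deg) = 0.5736, sin(55 deg) = 0.8192
  joint[3] = (12.3734, 8.7430) + 3.2 * (0.5736, 0.8192) = (12.3734 + 1.8354, 8.7430 + 2.6213) = (14.2088, 11.3643)
End effector: (14.2088, 11.3643)

Answer: 14.2088 11.3643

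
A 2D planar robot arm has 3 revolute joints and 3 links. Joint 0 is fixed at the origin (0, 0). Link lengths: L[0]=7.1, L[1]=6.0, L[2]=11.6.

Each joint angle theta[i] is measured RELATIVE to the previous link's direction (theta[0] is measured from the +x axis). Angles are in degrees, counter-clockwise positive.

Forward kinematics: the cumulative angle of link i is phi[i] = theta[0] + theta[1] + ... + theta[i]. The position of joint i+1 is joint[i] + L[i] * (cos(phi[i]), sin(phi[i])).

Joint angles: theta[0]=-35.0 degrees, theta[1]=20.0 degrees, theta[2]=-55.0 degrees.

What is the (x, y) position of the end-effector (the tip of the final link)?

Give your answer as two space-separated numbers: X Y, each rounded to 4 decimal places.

Answer: 15.5790 -16.5257

Derivation:
joint[0] = (0.0000, 0.0000)  (base)
link 0: phi[0] = -35 = -35 deg
  cos(-35 deg) = 0.8192, sin(-35 deg) = -0.5736
  joint[1] = (0.0000, 0.0000) + 7.1 * (0.8192, -0.5736) = (0.0000 + 5.8160, 0.0000 + -4.0724) = (5.8160, -4.0724)
link 1: phi[1] = -35 + 20 = -15 deg
  cos(-15 deg) = 0.9659, sin(-15 deg) = -0.2588
  joint[2] = (5.8160, -4.0724) + 6 * (0.9659, -0.2588) = (5.8160 + 5.7956, -4.0724 + -1.5529) = (11.6115, -5.6253)
link 2: phi[2] = -35 + 20 + -55 = -70 deg
  cos(-70 deg) = 0.3420, sin(-70 deg) = -0.9397
  joint[3] = (11.6115, -5.6253) + 11.6 * (0.3420, -0.9397) = (11.6115 + 3.9674, -5.6253 + -10.9004) = (15.5790, -16.5257)
End effector: (15.5790, -16.5257)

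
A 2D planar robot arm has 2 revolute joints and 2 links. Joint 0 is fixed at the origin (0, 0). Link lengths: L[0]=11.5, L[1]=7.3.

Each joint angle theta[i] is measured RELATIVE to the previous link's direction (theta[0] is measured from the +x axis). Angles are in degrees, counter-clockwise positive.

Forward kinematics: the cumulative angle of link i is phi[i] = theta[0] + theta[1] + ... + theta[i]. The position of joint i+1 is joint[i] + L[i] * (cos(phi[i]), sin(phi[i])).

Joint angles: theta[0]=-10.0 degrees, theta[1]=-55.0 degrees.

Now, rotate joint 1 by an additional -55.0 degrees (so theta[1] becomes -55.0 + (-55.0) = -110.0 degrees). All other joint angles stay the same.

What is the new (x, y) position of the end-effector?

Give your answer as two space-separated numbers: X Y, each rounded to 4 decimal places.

joint[0] = (0.0000, 0.0000)  (base)
link 0: phi[0] = -10 = -10 deg
  cos(-10 deg) = 0.9848, sin(-10 deg) = -0.1736
  joint[1] = (0.0000, 0.0000) + 11.5 * (0.9848, -0.1736) = (0.0000 + 11.3253, 0.0000 + -1.9970) = (11.3253, -1.9970)
link 1: phi[1] = -10 + -110 = -120 deg
  cos(-120 deg) = -0.5000, sin(-120 deg) = -0.8660
  joint[2] = (11.3253, -1.9970) + 7.3 * (-0.5000, -0.8660) = (11.3253 + -3.6500, -1.9970 + -6.3220) = (7.6753, -8.3189)
End effector: (7.6753, -8.3189)

Answer: 7.6753 -8.3189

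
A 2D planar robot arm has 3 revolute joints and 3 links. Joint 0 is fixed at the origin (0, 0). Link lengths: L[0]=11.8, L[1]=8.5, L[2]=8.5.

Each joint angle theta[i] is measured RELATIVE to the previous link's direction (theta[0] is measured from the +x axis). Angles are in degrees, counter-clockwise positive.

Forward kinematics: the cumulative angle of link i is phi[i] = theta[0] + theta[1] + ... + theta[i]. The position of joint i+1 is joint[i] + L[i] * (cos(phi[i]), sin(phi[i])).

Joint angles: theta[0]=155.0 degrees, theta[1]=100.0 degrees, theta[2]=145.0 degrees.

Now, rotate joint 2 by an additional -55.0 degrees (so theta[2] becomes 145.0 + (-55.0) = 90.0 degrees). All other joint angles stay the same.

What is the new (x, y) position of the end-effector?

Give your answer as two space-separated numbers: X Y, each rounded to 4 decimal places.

joint[0] = (0.0000, 0.0000)  (base)
link 0: phi[0] = 155 = 155 deg
  cos(155 deg) = -0.9063, sin(155 deg) = 0.4226
  joint[1] = (0.0000, 0.0000) + 11.8 * (-0.9063, 0.4226) = (0.0000 + -10.6944, 0.0000 + 4.9869) = (-10.6944, 4.9869)
link 1: phi[1] = 155 + 100 = 255 deg
  cos(255 deg) = -0.2588, sin(255 deg) = -0.9659
  joint[2] = (-10.6944, 4.9869) + 8.5 * (-0.2588, -0.9659) = (-10.6944 + -2.2000, 4.9869 + -8.2104) = (-12.8944, -3.2235)
link 2: phi[2] = 155 + 100 + 90 = 345 deg
  cos(345 deg) = 0.9659, sin(345 deg) = -0.2588
  joint[3] = (-12.8944, -3.2235) + 8.5 * (0.9659, -0.2588) = (-12.8944 + 8.2104, -3.2235 + -2.2000) = (-4.6840, -5.4234)
End effector: (-4.6840, -5.4234)

Answer: -4.6840 -5.4234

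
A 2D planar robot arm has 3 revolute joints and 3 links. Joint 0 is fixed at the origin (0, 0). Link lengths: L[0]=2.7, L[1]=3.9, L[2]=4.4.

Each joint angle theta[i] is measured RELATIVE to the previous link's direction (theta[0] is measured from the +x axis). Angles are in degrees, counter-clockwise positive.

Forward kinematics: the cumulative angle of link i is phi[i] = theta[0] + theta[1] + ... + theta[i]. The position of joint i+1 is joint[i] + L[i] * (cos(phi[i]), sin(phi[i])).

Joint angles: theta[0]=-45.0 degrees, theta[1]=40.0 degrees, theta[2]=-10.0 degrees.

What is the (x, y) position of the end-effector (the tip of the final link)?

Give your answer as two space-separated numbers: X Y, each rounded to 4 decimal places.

Answer: 10.0444 -3.3879

Derivation:
joint[0] = (0.0000, 0.0000)  (base)
link 0: phi[0] = -45 = -45 deg
  cos(-45 deg) = 0.7071, sin(-45 deg) = -0.7071
  joint[1] = (0.0000, 0.0000) + 2.7 * (0.7071, -0.7071) = (0.0000 + 1.9092, 0.0000 + -1.9092) = (1.9092, -1.9092)
link 1: phi[1] = -45 + 40 = -5 deg
  cos(-5 deg) = 0.9962, sin(-5 deg) = -0.0872
  joint[2] = (1.9092, -1.9092) + 3.9 * (0.9962, -0.0872) = (1.9092 + 3.8852, -1.9092 + -0.3399) = (5.7943, -2.2491)
link 2: phi[2] = -45 + 40 + -10 = -15 deg
  cos(-15 deg) = 0.9659, sin(-15 deg) = -0.2588
  joint[3] = (5.7943, -2.2491) + 4.4 * (0.9659, -0.2588) = (5.7943 + 4.2501, -2.2491 + -1.1388) = (10.0444, -3.3879)
End effector: (10.0444, -3.3879)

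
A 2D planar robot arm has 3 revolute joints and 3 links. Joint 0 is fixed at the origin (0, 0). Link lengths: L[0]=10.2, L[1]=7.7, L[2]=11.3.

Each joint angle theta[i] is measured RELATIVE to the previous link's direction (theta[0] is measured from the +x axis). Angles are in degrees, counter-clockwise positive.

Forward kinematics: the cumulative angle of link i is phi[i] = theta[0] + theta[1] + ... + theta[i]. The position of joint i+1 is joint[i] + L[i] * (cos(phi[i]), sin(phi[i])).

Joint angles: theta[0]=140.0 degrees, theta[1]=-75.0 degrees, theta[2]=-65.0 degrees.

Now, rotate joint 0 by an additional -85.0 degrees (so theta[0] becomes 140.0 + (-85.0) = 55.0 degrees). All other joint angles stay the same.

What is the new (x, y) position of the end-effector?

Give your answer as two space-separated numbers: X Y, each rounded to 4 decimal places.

joint[0] = (0.0000, 0.0000)  (base)
link 0: phi[0] = 55 = 55 deg
  cos(55 deg) = 0.5736, sin(55 deg) = 0.8192
  joint[1] = (0.0000, 0.0000) + 10.2 * (0.5736, 0.8192) = (0.0000 + 5.8505, 0.0000 + 8.3554) = (5.8505, 8.3554)
link 1: phi[1] = 55 + -75 = -20 deg
  cos(-20 deg) = 0.9397, sin(-20 deg) = -0.3420
  joint[2] = (5.8505, 8.3554) + 7.7 * (0.9397, -0.3420) = (5.8505 + 7.2356, 8.3554 + -2.6336) = (13.0861, 5.7218)
link 2: phi[2] = 55 + -75 + -65 = -85 deg
  cos(-85 deg) = 0.0872, sin(-85 deg) = -0.9962
  joint[3] = (13.0861, 5.7218) + 11.3 * (0.0872, -0.9962) = (13.0861 + 0.9849, 5.7218 + -11.2570) = (14.0710, -5.5352)
End effector: (14.0710, -5.5352)

Answer: 14.0710 -5.5352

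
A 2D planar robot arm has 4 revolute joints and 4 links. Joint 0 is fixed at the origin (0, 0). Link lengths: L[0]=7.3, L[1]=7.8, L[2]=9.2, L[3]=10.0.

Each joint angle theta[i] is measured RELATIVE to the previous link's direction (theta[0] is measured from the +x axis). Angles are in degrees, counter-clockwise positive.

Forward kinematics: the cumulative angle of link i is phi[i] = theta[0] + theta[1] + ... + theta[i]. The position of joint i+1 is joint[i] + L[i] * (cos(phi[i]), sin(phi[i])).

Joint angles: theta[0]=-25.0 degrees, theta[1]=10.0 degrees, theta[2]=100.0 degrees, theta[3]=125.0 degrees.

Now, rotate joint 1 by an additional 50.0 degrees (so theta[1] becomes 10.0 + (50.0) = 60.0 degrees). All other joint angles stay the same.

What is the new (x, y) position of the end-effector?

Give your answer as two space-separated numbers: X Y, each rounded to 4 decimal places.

Answer: 4.7636 -1.9539

Derivation:
joint[0] = (0.0000, 0.0000)  (base)
link 0: phi[0] = -25 = -25 deg
  cos(-25 deg) = 0.9063, sin(-25 deg) = -0.4226
  joint[1] = (0.0000, 0.0000) + 7.3 * (0.9063, -0.4226) = (0.0000 + 6.6160, 0.0000 + -3.0851) = (6.6160, -3.0851)
link 1: phi[1] = -25 + 60 = 35 deg
  cos(35 deg) = 0.8192, sin(35 deg) = 0.5736
  joint[2] = (6.6160, -3.0851) + 7.8 * (0.8192, 0.5736) = (6.6160 + 6.3894, -3.0851 + 4.4739) = (13.0054, 1.3888)
link 2: phi[2] = -25 + 60 + 100 = 135 deg
  cos(135 deg) = -0.7071, sin(135 deg) = 0.7071
  joint[3] = (13.0054, 1.3888) + 9.2 * (-0.7071, 0.7071) = (13.0054 + -6.5054, 1.3888 + 6.5054) = (6.5001, 7.8942)
link 3: phi[3] = -25 + 60 + 100 + 125 = 260 deg
  cos(260 deg) = -0.1736, sin(260 deg) = -0.9848
  joint[4] = (6.5001, 7.8942) + 10 * (-0.1736, -0.9848) = (6.5001 + -1.7365, 7.8942 + -9.8481) = (4.7636, -1.9539)
End effector: (4.7636, -1.9539)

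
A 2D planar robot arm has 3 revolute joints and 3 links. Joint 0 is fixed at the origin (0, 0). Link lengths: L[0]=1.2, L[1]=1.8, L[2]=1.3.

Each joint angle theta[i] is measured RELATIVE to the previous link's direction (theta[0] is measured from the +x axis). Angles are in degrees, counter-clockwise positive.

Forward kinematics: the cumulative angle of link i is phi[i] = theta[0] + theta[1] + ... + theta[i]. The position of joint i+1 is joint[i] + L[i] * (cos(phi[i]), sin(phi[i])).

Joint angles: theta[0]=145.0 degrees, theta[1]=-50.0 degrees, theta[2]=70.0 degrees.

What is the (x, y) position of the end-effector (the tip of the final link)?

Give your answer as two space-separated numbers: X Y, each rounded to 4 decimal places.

Answer: -2.3956 2.8179

Derivation:
joint[0] = (0.0000, 0.0000)  (base)
link 0: phi[0] = 145 = 145 deg
  cos(145 deg) = -0.8192, sin(145 deg) = 0.5736
  joint[1] = (0.0000, 0.0000) + 1.2 * (-0.8192, 0.5736) = (0.0000 + -0.9830, 0.0000 + 0.6883) = (-0.9830, 0.6883)
link 1: phi[1] = 145 + -50 = 95 deg
  cos(95 deg) = -0.0872, sin(95 deg) = 0.9962
  joint[2] = (-0.9830, 0.6883) + 1.8 * (-0.0872, 0.9962) = (-0.9830 + -0.1569, 0.6883 + 1.7932) = (-1.1399, 2.4814)
link 2: phi[2] = 145 + -50 + 70 = 165 deg
  cos(165 deg) = -0.9659, sin(165 deg) = 0.2588
  joint[3] = (-1.1399, 2.4814) + 1.3 * (-0.9659, 0.2588) = (-1.1399 + -1.2557, 2.4814 + 0.3365) = (-2.3956, 2.8179)
End effector: (-2.3956, 2.8179)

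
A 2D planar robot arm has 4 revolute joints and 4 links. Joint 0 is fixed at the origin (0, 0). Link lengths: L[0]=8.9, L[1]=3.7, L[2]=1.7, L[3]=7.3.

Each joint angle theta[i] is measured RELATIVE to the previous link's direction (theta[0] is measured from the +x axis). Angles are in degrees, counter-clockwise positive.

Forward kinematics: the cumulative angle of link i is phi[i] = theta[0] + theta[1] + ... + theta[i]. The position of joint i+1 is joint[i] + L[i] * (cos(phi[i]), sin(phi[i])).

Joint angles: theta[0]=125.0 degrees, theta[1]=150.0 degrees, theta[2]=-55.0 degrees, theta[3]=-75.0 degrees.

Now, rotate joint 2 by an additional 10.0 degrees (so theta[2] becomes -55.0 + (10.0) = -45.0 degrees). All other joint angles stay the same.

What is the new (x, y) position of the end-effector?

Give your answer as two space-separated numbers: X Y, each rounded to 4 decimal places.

joint[0] = (0.0000, 0.0000)  (base)
link 0: phi[0] = 125 = 125 deg
  cos(125 deg) = -0.5736, sin(125 deg) = 0.8192
  joint[1] = (0.0000, 0.0000) + 8.9 * (-0.5736, 0.8192) = (0.0000 + -5.1048, 0.0000 + 7.2905) = (-5.1048, 7.2905)
link 1: phi[1] = 125 + 150 = 275 deg
  cos(275 deg) = 0.0872, sin(275 deg) = -0.9962
  joint[2] = (-5.1048, 7.2905) + 3.7 * (0.0872, -0.9962) = (-5.1048 + 0.3225, 7.2905 + -3.6859) = (-4.7824, 3.6045)
link 2: phi[2] = 125 + 150 + -45 = 230 deg
  cos(230 deg) = -0.6428, sin(230 deg) = -0.7660
  joint[3] = (-4.7824, 3.6045) + 1.7 * (-0.6428, -0.7660) = (-4.7824 + -1.0927, 3.6045 + -1.3023) = (-5.8751, 2.3023)
link 3: phi[3] = 125 + 150 + -45 + -75 = 155 deg
  cos(155 deg) = -0.9063, sin(155 deg) = 0.4226
  joint[4] = (-5.8751, 2.3023) + 7.3 * (-0.9063, 0.4226) = (-5.8751 + -6.6160, 2.3023 + 3.0851) = (-12.4911, 5.3874)
End effector: (-12.4911, 5.3874)

Answer: -12.4911 5.3874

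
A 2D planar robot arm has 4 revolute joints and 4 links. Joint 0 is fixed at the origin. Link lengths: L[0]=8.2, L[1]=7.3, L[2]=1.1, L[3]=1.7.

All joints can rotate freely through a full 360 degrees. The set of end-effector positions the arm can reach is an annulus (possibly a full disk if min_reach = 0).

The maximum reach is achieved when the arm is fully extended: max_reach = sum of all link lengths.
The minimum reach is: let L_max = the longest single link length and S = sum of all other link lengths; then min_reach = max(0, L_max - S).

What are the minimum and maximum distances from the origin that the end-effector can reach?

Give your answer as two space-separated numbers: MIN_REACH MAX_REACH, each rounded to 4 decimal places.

Link lengths: [8.2, 7.3, 1.1, 1.7]
max_reach = 8.2 + 7.3 + 1.1 + 1.7 = 18.3
L_max = max([8.2, 7.3, 1.1, 1.7]) = 8.2
S (sum of others) = 18.3 - 8.2 = 10.1
min_reach = max(0, 8.2 - 10.1) = max(0, -1.9) = 0

Answer: 0.0000 18.3000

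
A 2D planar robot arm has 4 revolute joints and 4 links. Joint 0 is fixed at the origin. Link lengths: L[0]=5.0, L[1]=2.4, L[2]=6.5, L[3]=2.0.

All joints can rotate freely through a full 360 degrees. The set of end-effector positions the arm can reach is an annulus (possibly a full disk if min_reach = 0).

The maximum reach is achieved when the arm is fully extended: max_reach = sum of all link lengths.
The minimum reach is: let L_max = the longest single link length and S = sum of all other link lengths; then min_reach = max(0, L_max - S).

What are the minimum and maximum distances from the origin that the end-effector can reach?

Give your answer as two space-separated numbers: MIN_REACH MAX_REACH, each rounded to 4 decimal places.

Link lengths: [5.0, 2.4, 6.5, 2.0]
max_reach = 5 + 2.4 + 6.5 + 2 = 15.9
L_max = max([5.0, 2.4, 6.5, 2.0]) = 6.5
S (sum of others) = 15.9 - 6.5 = 9.4
min_reach = max(0, 6.5 - 9.4) = max(0, -2.9) = 0

Answer: 0.0000 15.9000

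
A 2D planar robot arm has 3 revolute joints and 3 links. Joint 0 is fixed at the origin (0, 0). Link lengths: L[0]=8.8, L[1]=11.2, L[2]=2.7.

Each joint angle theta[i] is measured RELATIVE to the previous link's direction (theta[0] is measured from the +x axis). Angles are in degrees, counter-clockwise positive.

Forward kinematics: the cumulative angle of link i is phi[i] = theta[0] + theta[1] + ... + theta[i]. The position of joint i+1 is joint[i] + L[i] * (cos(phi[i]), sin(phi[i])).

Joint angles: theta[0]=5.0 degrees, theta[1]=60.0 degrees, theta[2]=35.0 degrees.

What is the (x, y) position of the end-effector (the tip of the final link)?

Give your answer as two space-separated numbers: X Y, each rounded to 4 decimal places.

joint[0] = (0.0000, 0.0000)  (base)
link 0: phi[0] = 5 = 5 deg
  cos(5 deg) = 0.9962, sin(5 deg) = 0.0872
  joint[1] = (0.0000, 0.0000) + 8.8 * (0.9962, 0.0872) = (0.0000 + 8.7665, 0.0000 + 0.7670) = (8.7665, 0.7670)
link 1: phi[1] = 5 + 60 = 65 deg
  cos(65 deg) = 0.4226, sin(65 deg) = 0.9063
  joint[2] = (8.7665, 0.7670) + 11.2 * (0.4226, 0.9063) = (8.7665 + 4.7333, 0.7670 + 10.1506) = (13.4998, 10.9176)
link 2: phi[2] = 5 + 60 + 35 = 100 deg
  cos(100 deg) = -0.1736, sin(100 deg) = 0.9848
  joint[3] = (13.4998, 10.9176) + 2.7 * (-0.1736, 0.9848) = (13.4998 + -0.4689, 10.9176 + 2.6590) = (13.0310, 13.5766)
End effector: (13.0310, 13.5766)

Answer: 13.0310 13.5766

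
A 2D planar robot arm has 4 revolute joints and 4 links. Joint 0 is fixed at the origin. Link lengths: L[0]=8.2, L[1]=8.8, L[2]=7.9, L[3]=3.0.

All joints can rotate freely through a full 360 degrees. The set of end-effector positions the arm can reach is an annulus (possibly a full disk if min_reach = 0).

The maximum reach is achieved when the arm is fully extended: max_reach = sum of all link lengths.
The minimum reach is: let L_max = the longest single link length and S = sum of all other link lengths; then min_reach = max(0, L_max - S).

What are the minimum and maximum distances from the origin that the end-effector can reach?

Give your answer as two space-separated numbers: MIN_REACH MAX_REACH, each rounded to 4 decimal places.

Answer: 0.0000 27.9000

Derivation:
Link lengths: [8.2, 8.8, 7.9, 3.0]
max_reach = 8.2 + 8.8 + 7.9 + 3 = 27.9
L_max = max([8.2, 8.8, 7.9, 3.0]) = 8.8
S (sum of others) = 27.9 - 8.8 = 19.1
min_reach = max(0, 8.8 - 19.1) = max(0, -10.3) = 0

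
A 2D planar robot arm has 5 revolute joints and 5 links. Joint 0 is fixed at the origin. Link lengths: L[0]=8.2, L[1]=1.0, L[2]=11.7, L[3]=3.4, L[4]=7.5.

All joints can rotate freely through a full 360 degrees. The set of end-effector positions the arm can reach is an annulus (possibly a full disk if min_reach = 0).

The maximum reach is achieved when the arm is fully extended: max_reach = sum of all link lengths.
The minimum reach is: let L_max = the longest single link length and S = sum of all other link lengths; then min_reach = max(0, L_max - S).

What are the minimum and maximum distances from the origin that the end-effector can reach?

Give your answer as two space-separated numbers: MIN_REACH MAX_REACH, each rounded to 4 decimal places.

Answer: 0.0000 31.8000

Derivation:
Link lengths: [8.2, 1.0, 11.7, 3.4, 7.5]
max_reach = 8.2 + 1 + 11.7 + 3.4 + 7.5 = 31.8
L_max = max([8.2, 1.0, 11.7, 3.4, 7.5]) = 11.7
S (sum of others) = 31.8 - 11.7 = 20.1
min_reach = max(0, 11.7 - 20.1) = max(0, -8.4) = 0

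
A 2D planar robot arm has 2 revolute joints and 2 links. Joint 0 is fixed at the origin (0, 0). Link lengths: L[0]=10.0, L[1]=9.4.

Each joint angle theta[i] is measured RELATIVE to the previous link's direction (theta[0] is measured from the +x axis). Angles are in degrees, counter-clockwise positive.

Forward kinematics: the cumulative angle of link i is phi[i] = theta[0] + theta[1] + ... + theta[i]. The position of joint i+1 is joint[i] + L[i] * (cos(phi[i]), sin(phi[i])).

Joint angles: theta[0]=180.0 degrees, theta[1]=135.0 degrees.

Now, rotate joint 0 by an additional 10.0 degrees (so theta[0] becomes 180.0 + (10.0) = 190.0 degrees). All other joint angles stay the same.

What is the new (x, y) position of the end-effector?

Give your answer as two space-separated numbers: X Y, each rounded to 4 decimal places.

joint[0] = (0.0000, 0.0000)  (base)
link 0: phi[0] = 190 = 190 deg
  cos(190 deg) = -0.9848, sin(190 deg) = -0.1736
  joint[1] = (0.0000, 0.0000) + 10 * (-0.9848, -0.1736) = (0.0000 + -9.8481, 0.0000 + -1.7365) = (-9.8481, -1.7365)
link 1: phi[1] = 190 + 135 = 325 deg
  cos(325 deg) = 0.8192, sin(325 deg) = -0.5736
  joint[2] = (-9.8481, -1.7365) + 9.4 * (0.8192, -0.5736) = (-9.8481 + 7.7000, -1.7365 + -5.3916) = (-2.1480, -7.1281)
End effector: (-2.1480, -7.1281)

Answer: -2.1480 -7.1281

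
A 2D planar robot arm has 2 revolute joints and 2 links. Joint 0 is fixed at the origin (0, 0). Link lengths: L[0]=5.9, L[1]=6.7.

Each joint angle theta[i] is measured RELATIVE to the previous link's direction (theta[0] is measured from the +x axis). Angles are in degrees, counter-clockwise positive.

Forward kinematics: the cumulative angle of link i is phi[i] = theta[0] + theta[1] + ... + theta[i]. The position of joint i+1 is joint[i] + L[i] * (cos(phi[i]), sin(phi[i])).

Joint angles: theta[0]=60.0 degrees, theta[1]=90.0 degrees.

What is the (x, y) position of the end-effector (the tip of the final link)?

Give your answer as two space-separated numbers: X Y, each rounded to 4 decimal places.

Answer: -2.8524 8.4595

Derivation:
joint[0] = (0.0000, 0.0000)  (base)
link 0: phi[0] = 60 = 60 deg
  cos(60 deg) = 0.5000, sin(60 deg) = 0.8660
  joint[1] = (0.0000, 0.0000) + 5.9 * (0.5000, 0.8660) = (0.0000 + 2.9500, 0.0000 + 5.1095) = (2.9500, 5.1095)
link 1: phi[1] = 60 + 90 = 150 deg
  cos(150 deg) = -0.8660, sin(150 deg) = 0.5000
  joint[2] = (2.9500, 5.1095) + 6.7 * (-0.8660, 0.5000) = (2.9500 + -5.8024, 5.1095 + 3.3500) = (-2.8524, 8.4595)
End effector: (-2.8524, 8.4595)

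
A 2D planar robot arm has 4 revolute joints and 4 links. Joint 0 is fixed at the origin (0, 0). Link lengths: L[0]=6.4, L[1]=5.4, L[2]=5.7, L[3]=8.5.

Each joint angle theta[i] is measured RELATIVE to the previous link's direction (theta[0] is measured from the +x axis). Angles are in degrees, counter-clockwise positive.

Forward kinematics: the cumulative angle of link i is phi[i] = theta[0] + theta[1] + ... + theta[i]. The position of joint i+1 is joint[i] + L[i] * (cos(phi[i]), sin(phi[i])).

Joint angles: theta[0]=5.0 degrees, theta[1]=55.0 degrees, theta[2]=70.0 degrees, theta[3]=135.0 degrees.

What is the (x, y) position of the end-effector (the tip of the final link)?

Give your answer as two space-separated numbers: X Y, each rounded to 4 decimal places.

joint[0] = (0.0000, 0.0000)  (base)
link 0: phi[0] = 5 = 5 deg
  cos(5 deg) = 0.9962, sin(5 deg) = 0.0872
  joint[1] = (0.0000, 0.0000) + 6.4 * (0.9962, 0.0872) = (0.0000 + 6.3756, 0.0000 + 0.5578) = (6.3756, 0.5578)
link 1: phi[1] = 5 + 55 = 60 deg
  cos(60 deg) = 0.5000, sin(60 deg) = 0.8660
  joint[2] = (6.3756, 0.5578) + 5.4 * (0.5000, 0.8660) = (6.3756 + 2.7000, 0.5578 + 4.6765) = (9.0756, 5.2343)
link 2: phi[2] = 5 + 55 + 70 = 130 deg
  cos(130 deg) = -0.6428, sin(130 deg) = 0.7660
  joint[3] = (9.0756, 5.2343) + 5.7 * (-0.6428, 0.7660) = (9.0756 + -3.6639, 5.2343 + 4.3665) = (5.4118, 9.6008)
link 3: phi[3] = 5 + 55 + 70 + 135 = 265 deg
  cos(265 deg) = -0.0872, sin(265 deg) = -0.9962
  joint[4] = (5.4118, 9.6008) + 8.5 * (-0.0872, -0.9962) = (5.4118 + -0.7408, 9.6008 + -8.4677) = (4.6709, 1.1331)
End effector: (4.6709, 1.1331)

Answer: 4.6709 1.1331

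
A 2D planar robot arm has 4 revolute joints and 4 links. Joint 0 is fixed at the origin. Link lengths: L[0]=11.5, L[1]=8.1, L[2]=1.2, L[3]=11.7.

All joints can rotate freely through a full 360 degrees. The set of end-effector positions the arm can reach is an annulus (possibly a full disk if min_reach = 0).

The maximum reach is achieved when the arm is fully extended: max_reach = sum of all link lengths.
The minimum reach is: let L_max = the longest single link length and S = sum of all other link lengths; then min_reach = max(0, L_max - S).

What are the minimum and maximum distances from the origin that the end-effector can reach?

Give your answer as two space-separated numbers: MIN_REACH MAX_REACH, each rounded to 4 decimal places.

Link lengths: [11.5, 8.1, 1.2, 11.7]
max_reach = 11.5 + 8.1 + 1.2 + 11.7 = 32.5
L_max = max([11.5, 8.1, 1.2, 11.7]) = 11.7
S (sum of others) = 32.5 - 11.7 = 20.8
min_reach = max(0, 11.7 - 20.8) = max(0, -9.1) = 0

Answer: 0.0000 32.5000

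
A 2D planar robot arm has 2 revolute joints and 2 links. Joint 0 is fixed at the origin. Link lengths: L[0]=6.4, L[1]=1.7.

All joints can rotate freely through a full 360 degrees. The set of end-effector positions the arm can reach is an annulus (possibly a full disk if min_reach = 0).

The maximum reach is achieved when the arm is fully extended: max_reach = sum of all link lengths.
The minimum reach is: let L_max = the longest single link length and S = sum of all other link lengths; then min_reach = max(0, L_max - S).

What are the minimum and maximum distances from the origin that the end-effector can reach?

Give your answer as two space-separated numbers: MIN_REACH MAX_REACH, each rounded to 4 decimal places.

Link lengths: [6.4, 1.7]
max_reach = 6.4 + 1.7 = 8.1
L_max = max([6.4, 1.7]) = 6.4
S (sum of others) = 8.1 - 6.4 = 1.7
min_reach = max(0, 6.4 - 1.7) = max(0, 4.7) = 4.7

Answer: 4.7000 8.1000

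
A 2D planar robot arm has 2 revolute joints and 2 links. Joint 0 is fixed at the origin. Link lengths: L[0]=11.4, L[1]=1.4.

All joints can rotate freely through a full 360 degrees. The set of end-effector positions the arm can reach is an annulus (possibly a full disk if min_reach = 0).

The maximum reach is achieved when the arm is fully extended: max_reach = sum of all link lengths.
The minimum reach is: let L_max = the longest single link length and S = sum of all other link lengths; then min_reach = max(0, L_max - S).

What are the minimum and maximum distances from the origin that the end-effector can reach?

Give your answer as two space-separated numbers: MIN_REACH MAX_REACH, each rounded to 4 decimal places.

Link lengths: [11.4, 1.4]
max_reach = 11.4 + 1.4 = 12.8
L_max = max([11.4, 1.4]) = 11.4
S (sum of others) = 12.8 - 11.4 = 1.4
min_reach = max(0, 11.4 - 1.4) = max(0, 10) = 10

Answer: 10.0000 12.8000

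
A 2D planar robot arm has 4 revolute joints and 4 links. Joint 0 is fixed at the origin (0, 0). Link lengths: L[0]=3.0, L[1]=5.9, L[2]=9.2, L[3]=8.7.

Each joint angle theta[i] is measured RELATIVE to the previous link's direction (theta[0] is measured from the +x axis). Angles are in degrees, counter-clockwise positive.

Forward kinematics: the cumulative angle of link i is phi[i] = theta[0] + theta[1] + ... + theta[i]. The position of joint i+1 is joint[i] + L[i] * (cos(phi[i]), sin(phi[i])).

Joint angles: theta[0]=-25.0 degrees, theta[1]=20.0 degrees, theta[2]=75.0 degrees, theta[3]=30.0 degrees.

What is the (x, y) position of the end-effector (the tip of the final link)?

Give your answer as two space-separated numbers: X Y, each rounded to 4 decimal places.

joint[0] = (0.0000, 0.0000)  (base)
link 0: phi[0] = -25 = -25 deg
  cos(-25 deg) = 0.9063, sin(-25 deg) = -0.4226
  joint[1] = (0.0000, 0.0000) + 3 * (0.9063, -0.4226) = (0.0000 + 2.7189, 0.0000 + -1.2679) = (2.7189, -1.2679)
link 1: phi[1] = -25 + 20 = -5 deg
  cos(-5 deg) = 0.9962, sin(-5 deg) = -0.0872
  joint[2] = (2.7189, -1.2679) + 5.9 * (0.9962, -0.0872) = (2.7189 + 5.8775, -1.2679 + -0.5142) = (8.5965, -1.7821)
link 2: phi[2] = -25 + 20 + 75 = 70 deg
  cos(70 deg) = 0.3420, sin(70 deg) = 0.9397
  joint[3] = (8.5965, -1.7821) + 9.2 * (0.3420, 0.9397) = (8.5965 + 3.1466, -1.7821 + 8.6452) = (11.7431, 6.8631)
link 3: phi[3] = -25 + 20 + 75 + 30 = 100 deg
  cos(100 deg) = -0.1736, sin(100 deg) = 0.9848
  joint[4] = (11.7431, 6.8631) + 8.7 * (-0.1736, 0.9848) = (11.7431 + -1.5107, 6.8631 + 8.5678) = (10.2323, 15.4309)
End effector: (10.2323, 15.4309)

Answer: 10.2323 15.4309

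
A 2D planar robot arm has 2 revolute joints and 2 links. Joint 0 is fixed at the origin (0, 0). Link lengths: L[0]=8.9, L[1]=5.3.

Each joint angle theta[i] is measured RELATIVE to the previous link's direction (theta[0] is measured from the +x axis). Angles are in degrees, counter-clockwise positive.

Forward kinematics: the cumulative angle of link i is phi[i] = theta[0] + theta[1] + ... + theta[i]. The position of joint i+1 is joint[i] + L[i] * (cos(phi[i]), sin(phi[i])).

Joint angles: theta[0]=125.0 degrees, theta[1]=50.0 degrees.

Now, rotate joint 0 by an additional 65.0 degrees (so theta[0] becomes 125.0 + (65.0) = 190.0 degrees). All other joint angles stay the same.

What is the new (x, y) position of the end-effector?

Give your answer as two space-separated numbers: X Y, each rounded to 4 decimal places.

Answer: -11.4148 -6.1354

Derivation:
joint[0] = (0.0000, 0.0000)  (base)
link 0: phi[0] = 190 = 190 deg
  cos(190 deg) = -0.9848, sin(190 deg) = -0.1736
  joint[1] = (0.0000, 0.0000) + 8.9 * (-0.9848, -0.1736) = (0.0000 + -8.7648, 0.0000 + -1.5455) = (-8.7648, -1.5455)
link 1: phi[1] = 190 + 50 = 240 deg
  cos(240 deg) = -0.5000, sin(240 deg) = -0.8660
  joint[2] = (-8.7648, -1.5455) + 5.3 * (-0.5000, -0.8660) = (-8.7648 + -2.6500, -1.5455 + -4.5899) = (-11.4148, -6.1354)
End effector: (-11.4148, -6.1354)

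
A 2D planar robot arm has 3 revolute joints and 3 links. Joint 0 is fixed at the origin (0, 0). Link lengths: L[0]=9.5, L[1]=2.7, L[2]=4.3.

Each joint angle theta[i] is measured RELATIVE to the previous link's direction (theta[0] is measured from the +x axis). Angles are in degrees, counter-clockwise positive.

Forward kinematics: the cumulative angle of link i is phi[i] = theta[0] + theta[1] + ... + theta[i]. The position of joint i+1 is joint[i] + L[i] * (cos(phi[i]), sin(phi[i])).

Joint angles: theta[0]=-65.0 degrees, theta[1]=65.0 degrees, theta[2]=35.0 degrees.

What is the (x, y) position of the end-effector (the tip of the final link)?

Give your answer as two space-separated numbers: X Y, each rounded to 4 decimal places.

joint[0] = (0.0000, 0.0000)  (base)
link 0: phi[0] = -65 = -65 deg
  cos(-65 deg) = 0.4226, sin(-65 deg) = -0.9063
  joint[1] = (0.0000, 0.0000) + 9.5 * (0.4226, -0.9063) = (0.0000 + 4.0149, 0.0000 + -8.6099) = (4.0149, -8.6099)
link 1: phi[1] = -65 + 65 = 0 deg
  cos(0 deg) = 1.0000, sin(0 deg) = 0.0000
  joint[2] = (4.0149, -8.6099) + 2.7 * (1.0000, 0.0000) = (4.0149 + 2.7000, -8.6099 + 0.0000) = (6.7149, -8.6099)
link 2: phi[2] = -65 + 65 + 35 = 35 deg
  cos(35 deg) = 0.8192, sin(35 deg) = 0.5736
  joint[3] = (6.7149, -8.6099) + 4.3 * (0.8192, 0.5736) = (6.7149 + 3.5224, -8.6099 + 2.4664) = (10.2372, -6.1435)
End effector: (10.2372, -6.1435)

Answer: 10.2372 -6.1435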